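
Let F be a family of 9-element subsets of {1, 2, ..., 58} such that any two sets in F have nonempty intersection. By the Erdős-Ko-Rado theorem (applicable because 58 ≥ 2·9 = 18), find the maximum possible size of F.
max |F| = C(57, 8) = 1652411475

Erdős-Ko-Rado (1961): when n ≥ 2k, max |F| = C(n−1, k−1). The bound is attained by the star {A : i ∈ A} for any fixed i ∈ [n]. Here C(58−1, 9−1) = C(57, 8) = 1652411475.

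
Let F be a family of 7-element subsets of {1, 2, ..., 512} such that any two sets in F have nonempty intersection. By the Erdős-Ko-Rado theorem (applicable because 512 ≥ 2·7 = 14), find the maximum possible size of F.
max |F| = C(511, 6) = 24010353303937

The Erdős-Ko-Rado theorem states: for n ≥ 2k, an intersecting family of k-subsets of an n-element set has size at most C(n − 1, k − 1), with equality for 'star' families {A ⊆ [n] : |A| = k, i ∈ A} (fix an element i). For n = 512, k = 7: C(511, 6) = 24010353303937.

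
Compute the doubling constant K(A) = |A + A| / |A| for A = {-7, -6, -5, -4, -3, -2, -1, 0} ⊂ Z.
K = |A + A| / |A| = 15/8

Enumerate A + A = {a + b : a, b ∈ A}. With |A| = 8, there are |A|^2 = 64 ordered sum pairs; collecting distinct values, A + A = {-14, -13, -12, -11, -10, -9, -8, -7, -6, -5, -4, -3, -2, -1, 0}, so |A + A| = 15. Thus K = 15/8. Here |A + A| = 2|A| − 1 = 15, the minimum possible — so K = 15/8 is minimal, which holds iff A is an arithmetic progression.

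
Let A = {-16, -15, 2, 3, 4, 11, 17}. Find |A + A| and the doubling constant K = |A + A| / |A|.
K = |A + A| / |A| = 25/7

Enumerate A + A = {a + b : a, b ∈ A}. With |A| = 7, there are |A|^2 = 49 ordered sum pairs; collecting distinct values, A + A = {-32, -31, -30, -14, -13, -12, -11, -5, -4, 1, 2, 4, 5, 6, 7, 8, 13, 14, 15, 19, 20, 21, 22, 28, 34}, so |A + A| = 25. Thus K = 25/7. For comparison, the minimum possible |A + A| over all 7-element sets is 2·7 − 1 = 13 (so min K = 13/7), attained only by arithmetic progressions.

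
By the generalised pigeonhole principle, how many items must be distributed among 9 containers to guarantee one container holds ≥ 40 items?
n = (40 − 1)·9 + 1 = 352

By the generalised pigeonhole principle, to guarantee some box contains ≥ r objects we need more than (r − 1) · k objects total. Threshold: n = (r − 1) · k + 1. With r = 40 and k = 9: n = 39 · 9 + 1 = 351 + 1 = 352. For n = 351 = 39 · 9, we can put exactly 39 objects in every box, avoiding 40 in any single one — so 352 is tight.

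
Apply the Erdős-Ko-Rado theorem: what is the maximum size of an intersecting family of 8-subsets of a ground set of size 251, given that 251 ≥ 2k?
max |F| = C(250, 7) = 11126241217000

The Erdős-Ko-Rado theorem states: for n ≥ 2k, an intersecting family of k-subsets of an n-element set has size at most C(n − 1, k − 1), with equality for 'star' families {A ⊆ [n] : |A| = k, i ∈ A} (fix an element i). For n = 251, k = 8: C(250, 7) = 11126241217000.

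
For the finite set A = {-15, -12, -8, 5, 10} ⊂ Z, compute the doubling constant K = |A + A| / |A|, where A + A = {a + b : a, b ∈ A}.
K = |A + A| / |A| = 15/5 = 3

Enumerate A + A = {a + b : a, b ∈ A}. With |A| = 5, there are |A|^2 = 25 ordered sum pairs; collecting distinct values, A + A = {-30, -27, -24, -23, -20, -16, -10, -7, -5, -3, -2, 2, 10, 15, 20}, so |A + A| = 15. Thus K = 15/5 = 3. For comparison, the minimum possible |A + A| over all 5-element sets is 2·5 − 1 = 9 (so min K = 9/5), attained only by arithmetic progressions.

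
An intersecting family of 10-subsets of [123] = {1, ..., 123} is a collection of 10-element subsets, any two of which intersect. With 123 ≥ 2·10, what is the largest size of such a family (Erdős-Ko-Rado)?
max |F| = C(122, 9) = 12196604061070

The Erdős-Ko-Rado theorem states: for n ≥ 2k, an intersecting family of k-subsets of an n-element set has size at most C(n − 1, k − 1), with equality for 'star' families {A ⊆ [n] : |A| = k, i ∈ A} (fix an element i). For n = 123, k = 10: C(122, 9) = 12196604061070.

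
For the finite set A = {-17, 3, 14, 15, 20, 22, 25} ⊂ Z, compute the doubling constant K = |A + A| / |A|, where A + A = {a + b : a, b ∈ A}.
K = |A + A| / |A| = 26/7

Enumerate A + A = {a + b : a, b ∈ A}. With |A| = 7, there are |A|^2 = 49 ordered sum pairs; collecting distinct values, A + A = {-34, -14, -3, -2, 3, 5, 6, 8, 17, 18, 23, 25, 28, 29, 30, 34, 35, 36, 37, 39, 40, 42, 44, 45, 47, 50}, so |A + A| = 26. Thus K = 26/7. For comparison, the minimum possible |A + A| over all 7-element sets is 2·7 − 1 = 13 (so min K = 13/7), attained only by arithmetic progressions.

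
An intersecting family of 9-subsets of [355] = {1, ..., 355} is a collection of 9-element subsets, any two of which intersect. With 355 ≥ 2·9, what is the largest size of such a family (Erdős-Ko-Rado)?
max |F| = C(354, 8) = 5648191513887780

The Erdős-Ko-Rado theorem states: for n ≥ 2k, an intersecting family of k-subsets of an n-element set has size at most C(n − 1, k − 1), with equality for 'star' families {A ⊆ [n] : |A| = k, i ∈ A} (fix an element i). For n = 355, k = 9: C(354, 8) = 5648191513887780.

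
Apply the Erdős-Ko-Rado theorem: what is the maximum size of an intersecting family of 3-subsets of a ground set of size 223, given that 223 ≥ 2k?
max |F| = C(222, 2) = 24531

Erdős-Ko-Rado (1961): when n ≥ 2k, max |F| = C(n−1, k−1). The bound is attained by the star {A : i ∈ A} for any fixed i ∈ [n]. Here C(223−1, 3−1) = C(222, 2) = 24531.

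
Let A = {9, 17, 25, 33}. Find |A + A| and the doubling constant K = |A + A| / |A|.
K = |A + A| / |A| = 7/4

Enumerate A + A = {a + b : a, b ∈ A}. With |A| = 4, there are |A|^2 = 16 ordered sum pairs; collecting distinct values, A + A = {18, 26, 34, 42, 50, 58, 66}, so |A + A| = 7. Thus K = 7/4. Here |A + A| = 2|A| − 1 = 7, the minimum possible — so K = 7/4 is minimal, which holds iff A is an arithmetic progression.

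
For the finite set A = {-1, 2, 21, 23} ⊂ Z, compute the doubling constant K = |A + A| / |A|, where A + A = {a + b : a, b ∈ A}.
K = |A + A| / |A| = 10/4 = 5/2

Enumerate A + A = {a + b : a, b ∈ A}. With |A| = 4, there are |A|^2 = 16 ordered sum pairs; collecting distinct values, A + A = {-2, 1, 4, 20, 22, 23, 25, 42, 44, 46}, so |A + A| = 10. Thus K = 10/4 = 5/2. For comparison, the minimum possible |A + A| over all 4-element sets is 2·4 − 1 = 7 (so min K = 7/4), attained only by arithmetic progressions.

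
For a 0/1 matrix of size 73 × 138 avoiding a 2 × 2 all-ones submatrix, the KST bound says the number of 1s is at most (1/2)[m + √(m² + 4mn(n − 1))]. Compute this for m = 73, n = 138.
z(73, 138; 2, 2) ≤ (1/2)[73 + √(73² + 4·73·138·137)] = (1/2)[73 + √5525881] = 1211.8596

Kővári–Sós–Turán: let r_1, ..., r_73 be the row sums and z = Σ r_i the total number of 1s. Each pair of columns can share at most one row with both entries 1 (else a 2×2 all-ones block appears), so Σ_i C(r_i, 2) ≤ C(138, 2) = 9453. By convexity Σ_i C(r_i, 2) ≥ 73·C(z/73, 2) = z(z − 73)/(2·73), giving z² − 73z − 73·138·137 ≤ 0 and hence z ≤ (1/2)[73 + √(5329 + 4·1380138)] = (1/2)[73 + √5525881] ≈ (1/2)(73 + 2350.7193) = 1211.8596.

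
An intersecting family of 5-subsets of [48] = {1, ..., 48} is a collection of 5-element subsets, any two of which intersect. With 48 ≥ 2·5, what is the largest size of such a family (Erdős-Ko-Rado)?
max |F| = C(47, 4) = 178365

The Erdős-Ko-Rado theorem states: for n ≥ 2k, an intersecting family of k-subsets of an n-element set has size at most C(n − 1, k − 1), with equality for 'star' families {A ⊆ [n] : |A| = k, i ∈ A} (fix an element i). For n = 48, k = 5: C(47, 4) = 178365.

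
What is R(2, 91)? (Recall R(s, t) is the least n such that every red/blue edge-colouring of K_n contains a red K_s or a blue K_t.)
R(2, 91) = 91

R(2, k) = k for all k ≥ 2: in a 2-colouring of K_k, either some edge is red (a red K_2) or all edges are blue (a blue K_k). And K_{90} coloured all-blue has no blue K_91, so R(2, 91) > 90. Hence R(2, 91) = 91.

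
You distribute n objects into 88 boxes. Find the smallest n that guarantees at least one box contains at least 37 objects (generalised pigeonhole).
n = (37 − 1)·88 + 1 = 3169

By the generalised pigeonhole principle, to guarantee some box contains ≥ r objects we need more than (r − 1) · k objects total. Threshold: n = (r − 1) · k + 1. With r = 37 and k = 88: n = 36 · 88 + 1 = 3168 + 1 = 3169. For n = 3168 = 36 · 88, we can put exactly 36 objects in every box, avoiding 37 in any single one — so 3169 is tight.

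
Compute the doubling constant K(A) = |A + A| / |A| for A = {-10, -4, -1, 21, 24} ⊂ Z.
K = |A + A| / |A| = 14/5

Enumerate A + A = {a + b : a, b ∈ A}. With |A| = 5, there are |A|^2 = 25 ordered sum pairs; collecting distinct values, A + A = {-20, -14, -11, -8, -5, -2, 11, 14, 17, 20, 23, 42, 45, 48}, so |A + A| = 14. Thus K = 14/5. For comparison, the minimum possible |A + A| over all 5-element sets is 2·5 − 1 = 9 (so min K = 9/5), attained only by arithmetic progressions.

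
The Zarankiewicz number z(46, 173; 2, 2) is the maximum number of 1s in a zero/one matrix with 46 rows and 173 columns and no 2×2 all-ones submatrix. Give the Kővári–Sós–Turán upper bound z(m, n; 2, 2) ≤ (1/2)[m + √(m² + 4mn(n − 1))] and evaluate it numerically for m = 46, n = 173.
z(46, 173; 2, 2) ≤ (1/2)[46 + √(46² + 4·46·173·172)] = (1/2)[46 + √5477220] = 1193.1731

Kővári–Sós–Turán: let r_1, ..., r_46 be the row sums and z = Σ r_i the total number of 1s. Each pair of columns can share at most one row with both entries 1 (else a 2×2 all-ones block appears), so Σ_i C(r_i, 2) ≤ C(173, 2) = 14878. By convexity Σ_i C(r_i, 2) ≥ 46·C(z/46, 2) = z(z − 46)/(2·46), giving z² − 46z − 46·173·172 ≤ 0 and hence z ≤ (1/2)[46 + √(2116 + 4·1368776)] = (1/2)[46 + √5477220] ≈ (1/2)(46 + 2340.3461) = 1193.1731.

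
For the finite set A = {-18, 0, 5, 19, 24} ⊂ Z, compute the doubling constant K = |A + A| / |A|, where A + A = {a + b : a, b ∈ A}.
K = |A + A| / |A| = 14/5

Enumerate A + A = {a + b : a, b ∈ A}. With |A| = 5, there are |A|^2 = 25 ordered sum pairs; collecting distinct values, A + A = {-36, -18, -13, 0, 1, 5, 6, 10, 19, 24, 29, 38, 43, 48}, so |A + A| = 14. Thus K = 14/5. For comparison, the minimum possible |A + A| over all 5-element sets is 2·5 − 1 = 9 (so min K = 9/5), attained only by arithmetic progressions.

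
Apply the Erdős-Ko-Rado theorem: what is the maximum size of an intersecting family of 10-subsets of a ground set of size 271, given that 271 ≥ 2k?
max |F| = C(270, 9) = 18364856700312210

Erdős-Ko-Rado (1961): when n ≥ 2k, max |F| = C(n−1, k−1). The bound is attained by the star {A : i ∈ A} for any fixed i ∈ [n]. Here C(271−1, 10−1) = C(270, 9) = 18364856700312210.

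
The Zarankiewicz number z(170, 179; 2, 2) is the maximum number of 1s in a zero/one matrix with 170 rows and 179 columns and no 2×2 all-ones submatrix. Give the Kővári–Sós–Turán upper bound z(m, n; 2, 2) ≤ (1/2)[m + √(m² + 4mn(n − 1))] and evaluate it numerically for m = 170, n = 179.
z(170, 179; 2, 2) ≤ (1/2)[170 + √(170² + 4·170·179·178)] = (1/2)[170 + √21695060] = 2413.8978

Kővári–Sós–Turán: let r_1, ..., r_170 be the row sums and z = Σ r_i the total number of 1s. Each pair of columns can share at most one row with both entries 1 (else a 2×2 all-ones block appears), so Σ_i C(r_i, 2) ≤ C(179, 2) = 15931. By convexity Σ_i C(r_i, 2) ≥ 170·C(z/170, 2) = z(z − 170)/(2·170), giving z² − 170z − 170·179·178 ≤ 0 and hence z ≤ (1/2)[170 + √(28900 + 4·5416540)] = (1/2)[170 + √21695060] ≈ (1/2)(170 + 4657.7956) = 2413.8978.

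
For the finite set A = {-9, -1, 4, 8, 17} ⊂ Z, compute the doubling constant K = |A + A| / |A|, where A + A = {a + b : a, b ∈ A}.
K = |A + A| / |A| = 13/5

Enumerate A + A = {a + b : a, b ∈ A}. With |A| = 5, there are |A|^2 = 25 ordered sum pairs; collecting distinct values, A + A = {-18, -10, -5, -2, -1, 3, 7, 8, 12, 16, 21, 25, 34}, so |A + A| = 13. Thus K = 13/5. For comparison, the minimum possible |A + A| over all 5-element sets is 2·5 − 1 = 9 (so min K = 9/5), attained only by arithmetic progressions.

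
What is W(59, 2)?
W(59, 2) = 59 + 1 = 60

A 2-term AP is any pair of integers, so a monochromatic 2-AP exists iff some colour is used at least twice. With 59 colours, the colouring i ↦ i on {1, ..., 59} uses each colour once, avoiding any monochromatic pair, so W(59, 2) > 59. For {1, ..., 60}, pigeonhole forces two integers of the same colour, which form a monochromatic 2-AP. Hence W(59, 2) = 60.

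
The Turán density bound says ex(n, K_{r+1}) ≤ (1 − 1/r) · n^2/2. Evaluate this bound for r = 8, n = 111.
Turán density bound = (7/8) · 111^2/2 = 86247/16 ≈ 5390.4375

Turán's theorem: ex(n, K_{r+1}) is achieved by the complete r-partite Turán graph T(n, r) with parts as balanced as possible, and is at most (1 − 1/r) · n^2/2. For r = 8, n = 111: the density bound is (7/8) · 12321/2 = 86247/16 ≈ 5390.4375. The integer-valued extremum is e(T(111, 8)) = 5390, which is strictly less than the density bound 86247/16 since 8 ∤ 111 (the parts of T(111, 8) cannot all be equal).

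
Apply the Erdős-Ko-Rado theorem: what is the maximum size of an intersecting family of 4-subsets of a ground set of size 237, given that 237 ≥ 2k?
max |F| = C(236, 3) = 2162940

Erdős-Ko-Rado (1961): when n ≥ 2k, max |F| = C(n−1, k−1). The bound is attained by the star {A : i ∈ A} for any fixed i ∈ [n]. Here C(237−1, 4−1) = C(236, 3) = 2162940.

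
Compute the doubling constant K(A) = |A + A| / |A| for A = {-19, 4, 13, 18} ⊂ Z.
K = |A + A| / |A| = 10/4 = 5/2

Enumerate A + A = {a + b : a, b ∈ A}. With |A| = 4, there are |A|^2 = 16 ordered sum pairs; collecting distinct values, A + A = {-38, -15, -6, -1, 8, 17, 22, 26, 31, 36}, so |A + A| = 10. Thus K = 10/4 = 5/2. For comparison, the minimum possible |A + A| over all 4-element sets is 2·4 − 1 = 7 (so min K = 7/4), attained only by arithmetic progressions.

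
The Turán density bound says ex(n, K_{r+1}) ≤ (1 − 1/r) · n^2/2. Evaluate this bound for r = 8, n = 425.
Turán density bound = (7/8) · 425^2/2 = 1264375/16 ≈ 79023.4375

Turán's theorem: ex(n, K_{r+1}) is achieved by the complete r-partite Turán graph T(n, r) with parts as balanced as possible, and is at most (1 − 1/r) · n^2/2. For r = 8, n = 425: the density bound is (7/8) · 180625/2 = 1264375/16 ≈ 79023.4375. The integer-valued extremum is e(T(425, 8)) = 79023, which is strictly less than the density bound 1264375/16 since 8 ∤ 425 (the parts of T(425, 8) cannot all be equal).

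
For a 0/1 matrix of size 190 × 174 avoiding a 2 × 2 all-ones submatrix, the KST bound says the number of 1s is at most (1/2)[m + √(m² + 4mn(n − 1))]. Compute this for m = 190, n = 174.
z(190, 174; 2, 2) ≤ (1/2)[190 + √(190² + 4·190·174·173)] = (1/2)[190 + √22913620] = 2488.4087

Kővári–Sós–Turán: let r_1, ..., r_190 be the row sums and z = Σ r_i the total number of 1s. Each pair of columns can share at most one row with both entries 1 (else a 2×2 all-ones block appears), so Σ_i C(r_i, 2) ≤ C(174, 2) = 15051. By convexity Σ_i C(r_i, 2) ≥ 190·C(z/190, 2) = z(z − 190)/(2·190), giving z² − 190z − 190·174·173 ≤ 0 and hence z ≤ (1/2)[190 + √(36100 + 4·5719380)] = (1/2)[190 + √22913620] ≈ (1/2)(190 + 4786.8173) = 2488.4087.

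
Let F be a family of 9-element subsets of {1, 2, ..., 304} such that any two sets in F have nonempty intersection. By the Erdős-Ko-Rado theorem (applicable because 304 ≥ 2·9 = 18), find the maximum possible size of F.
max |F| = C(303, 8) = 1605285973998135

The Erdős-Ko-Rado theorem states: for n ≥ 2k, an intersecting family of k-subsets of an n-element set has size at most C(n − 1, k − 1), with equality for 'star' families {A ⊆ [n] : |A| = k, i ∈ A} (fix an element i). For n = 304, k = 9: C(303, 8) = 1605285973998135.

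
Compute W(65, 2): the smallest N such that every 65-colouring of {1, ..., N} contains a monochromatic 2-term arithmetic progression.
W(65, 2) = 65 + 1 = 66

A 2-term AP is any pair of integers, so a monochromatic 2-AP exists iff some colour is used at least twice. With 65 colours, the colouring i ↦ i on {1, ..., 65} uses each colour once, avoiding any monochromatic pair, so W(65, 2) > 65. For {1, ..., 66}, pigeonhole forces two integers of the same colour, which form a monochromatic 2-AP. Hence W(65, 2) = 66.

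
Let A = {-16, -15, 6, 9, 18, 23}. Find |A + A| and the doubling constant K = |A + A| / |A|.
K = |A + A| / |A| = 21/6 = 7/2

Enumerate A + A = {a + b : a, b ∈ A}. With |A| = 6, there are |A|^2 = 36 ordered sum pairs; collecting distinct values, A + A = {-32, -31, -30, -10, -9, -7, -6, 2, 3, 7, 8, 12, 15, 18, 24, 27, 29, 32, 36, 41, 46}, so |A + A| = 21. Thus K = 21/6 = 7/2. For comparison, the minimum possible |A + A| over all 6-element sets is 2·6 − 1 = 11 (so min K = 11/6), attained only by arithmetic progressions.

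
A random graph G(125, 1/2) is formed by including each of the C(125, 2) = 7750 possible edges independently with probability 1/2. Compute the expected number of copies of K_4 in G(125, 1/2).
E[# K_4] = C(125, 4) · (1/2)^C(4, 2) = 9691375 / 2^6 = 151427.734375

For each 4-subset S of vertices (there are C(125, 4) = 9691375 such S), let X_S = 1 if S induces a K_4 (all C(4, 2) = 6 edges present). Then P(X_S = 1) = (1/2)^6 = 1/64. By linearity of expectation, E[# K_4] = C(125, 4) · (1/2)^6 = 9691375 / 64 = 151427.734375.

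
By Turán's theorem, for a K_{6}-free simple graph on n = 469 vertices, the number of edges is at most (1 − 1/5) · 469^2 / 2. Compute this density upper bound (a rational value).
Turán density bound = (4/5) · 469^2/2 = 439922/5 ≈ 87984.4

Turán's theorem: ex(n, K_{r+1}) is achieved by the complete r-partite Turán graph T(n, r) with parts as balanced as possible, and is at most (1 − 1/r) · n^2/2. For r = 5, n = 469: the density bound is (4/5) · 219961/2 = 439922/5 ≈ 87984.4. The integer-valued extremum is e(T(469, 5)) = 87984, which is strictly less than the density bound 439922/5 since 5 ∤ 469 (the parts of T(469, 5) cannot all be equal).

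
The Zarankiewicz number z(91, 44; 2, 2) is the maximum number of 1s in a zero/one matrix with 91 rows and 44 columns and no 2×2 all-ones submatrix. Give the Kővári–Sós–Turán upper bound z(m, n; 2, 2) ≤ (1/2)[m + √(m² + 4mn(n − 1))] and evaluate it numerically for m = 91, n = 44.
z(91, 44; 2, 2) ≤ (1/2)[91 + √(91² + 4·91·44·43)] = (1/2)[91 + √696969] = 462.9233

Kővári–Sós–Turán: let r_1, ..., r_91 be the row sums and z = Σ r_i the total number of 1s. Each pair of columns can share at most one row with both entries 1 (else a 2×2 all-ones block appears), so Σ_i C(r_i, 2) ≤ C(44, 2) = 946. By convexity Σ_i C(r_i, 2) ≥ 91·C(z/91, 2) = z(z − 91)/(2·91), giving z² − 91z − 91·44·43 ≤ 0 and hence z ≤ (1/2)[91 + √(8281 + 4·172172)] = (1/2)[91 + √696969] ≈ (1/2)(91 + 834.8467) = 462.9233.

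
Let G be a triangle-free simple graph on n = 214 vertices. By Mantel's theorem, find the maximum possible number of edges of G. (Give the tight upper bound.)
ex(214, K_3) = ⌊214^2/4⌋ = 11449

Mantel (1907): a triangle-free graph on n vertices has at most ⌊n^2/4⌋ edges, with equality for the complete bipartite graph K_{⌊n/2⌋, ⌈n/2⌉}. For n = 214: ⌊214^2/4⌋ = ⌊45796/4⌋ = 11449. The extremal graph is K_{107, 107}, which has 107·107 = 11449 edges.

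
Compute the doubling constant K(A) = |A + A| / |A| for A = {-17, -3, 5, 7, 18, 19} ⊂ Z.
K = |A + A| / |A| = 20/6 = 10/3

Enumerate A + A = {a + b : a, b ∈ A}. With |A| = 6, there are |A|^2 = 36 ordered sum pairs; collecting distinct values, A + A = {-34, -20, -12, -10, -6, 1, 2, 4, 10, 12, 14, 15, 16, 23, 24, 25, 26, 36, 37, 38}, so |A + A| = 20. Thus K = 20/6 = 10/3. For comparison, the minimum possible |A + A| over all 6-element sets is 2·6 − 1 = 11 (so min K = 11/6), attained only by arithmetic progressions.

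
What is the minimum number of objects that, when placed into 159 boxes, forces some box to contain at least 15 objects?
n = (15 − 1)·159 + 1 = 2227

By the generalised pigeonhole principle, to guarantee some box contains ≥ r objects we need more than (r − 1) · k objects total. Threshold: n = (r − 1) · k + 1. With r = 15 and k = 159: n = 14 · 159 + 1 = 2226 + 1 = 2227. For n = 2226 = 14 · 159, we can put exactly 14 objects in every box, avoiding 15 in any single one — so 2227 is tight.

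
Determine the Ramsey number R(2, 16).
R(2, 16) = 16

R(2, k) = k for all k ≥ 2: in a 2-colouring of K_k, either some edge is red (a red K_2) or all edges are blue (a blue K_k). And K_{15} coloured all-blue has no blue K_16, so R(2, 16) > 15. Hence R(2, 16) = 16.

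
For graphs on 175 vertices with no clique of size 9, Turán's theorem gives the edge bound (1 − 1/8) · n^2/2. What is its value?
Turán density bound = (7/8) · 175^2/2 = 214375/16 ≈ 13398.4375

Turán's theorem: ex(n, K_{r+1}) is achieved by the complete r-partite Turán graph T(n, r) with parts as balanced as possible, and is at most (1 − 1/r) · n^2/2. For r = 8, n = 175: the density bound is (7/8) · 30625/2 = 214375/16 ≈ 13398.4375. The integer-valued extremum is e(T(175, 8)) = 13398, which is strictly less than the density bound 214375/16 since 8 ∤ 175 (the parts of T(175, 8) cannot all be equal).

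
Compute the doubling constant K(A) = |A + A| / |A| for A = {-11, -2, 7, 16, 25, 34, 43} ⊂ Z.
K = |A + A| / |A| = 13/7

Enumerate A + A = {a + b : a, b ∈ A}. With |A| = 7, there are |A|^2 = 49 ordered sum pairs; collecting distinct values, A + A = {-22, -13, -4, 5, 14, 23, 32, 41, 50, 59, 68, 77, 86}, so |A + A| = 13. Thus K = 13/7. Here |A + A| = 2|A| − 1 = 13, the minimum possible — so K = 13/7 is minimal, which holds iff A is an arithmetic progression.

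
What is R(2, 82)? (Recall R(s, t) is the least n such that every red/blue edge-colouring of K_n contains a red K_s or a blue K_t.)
R(2, 82) = 82

R(2, k) = k for all k ≥ 2: in a 2-colouring of K_k, either some edge is red (a red K_2) or all edges are blue (a blue K_k). And K_{81} coloured all-blue has no blue K_82, so R(2, 82) > 81. Hence R(2, 82) = 82.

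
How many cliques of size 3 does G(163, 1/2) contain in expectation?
E[# K_3] = C(163, 3) · (1/2)^C(3, 2) = 708561 / 2^3 = 88570.125

For each 3-subset S of vertices (there are C(163, 3) = 708561 such S), let X_S = 1 if S induces a K_3 (all C(3, 2) = 3 edges present). Then P(X_S = 1) = (1/2)^3 = 1/8. By linearity of expectation, E[# K_3] = C(163, 3) · (1/2)^3 = 708561 / 8 = 88570.125.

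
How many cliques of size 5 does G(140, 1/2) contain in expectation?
E[# K_5] = C(140, 5) · (1/2)^C(5, 2) = 416965528 / 2^10 = 52120691/128 = 407192.8984375

For each 5-subset S of vertices (there are C(140, 5) = 416965528 such S), let X_S = 1 if S induces a K_5 (all C(5, 2) = 10 edges present). Then P(X_S = 1) = (1/2)^10 = 1/1024. By linearity of expectation, E[# K_5] = C(140, 5) · (1/2)^10 = 416965528 / 1024 = 52120691/128 = 407192.8984375.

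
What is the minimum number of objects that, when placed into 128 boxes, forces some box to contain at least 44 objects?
n = (44 − 1)·128 + 1 = 5505

By the generalised pigeonhole principle, to guarantee some box contains ≥ r objects we need more than (r − 1) · k objects total. Threshold: n = (r − 1) · k + 1. With r = 44 and k = 128: n = 43 · 128 + 1 = 5504 + 1 = 5505. For n = 5504 = 43 · 128, we can put exactly 43 objects in every box, avoiding 44 in any single one — so 5505 is tight.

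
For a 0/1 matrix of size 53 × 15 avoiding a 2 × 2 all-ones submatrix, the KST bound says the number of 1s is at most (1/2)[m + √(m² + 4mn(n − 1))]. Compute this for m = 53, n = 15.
z(53, 15; 2, 2) ≤ (1/2)[53 + √(53² + 4·53·15·14)] = (1/2)[53 + √47329] = 135.2761

Kővári–Sós–Turán: let r_1, ..., r_53 be the row sums and z = Σ r_i the total number of 1s. Each pair of columns can share at most one row with both entries 1 (else a 2×2 all-ones block appears), so Σ_i C(r_i, 2) ≤ C(15, 2) = 105. By convexity Σ_i C(r_i, 2) ≥ 53·C(z/53, 2) = z(z − 53)/(2·53), giving z² − 53z − 53·15·14 ≤ 0 and hence z ≤ (1/2)[53 + √(2809 + 4·11130)] = (1/2)[53 + √47329] ≈ (1/2)(53 + 217.5523) = 135.2761.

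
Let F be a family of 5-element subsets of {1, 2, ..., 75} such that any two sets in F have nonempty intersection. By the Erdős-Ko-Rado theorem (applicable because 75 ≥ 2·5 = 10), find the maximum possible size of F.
max |F| = C(74, 4) = 1150626

The Erdős-Ko-Rado theorem states: for n ≥ 2k, an intersecting family of k-subsets of an n-element set has size at most C(n − 1, k − 1), with equality for 'star' families {A ⊆ [n] : |A| = k, i ∈ A} (fix an element i). For n = 75, k = 5: C(74, 4) = 1150626.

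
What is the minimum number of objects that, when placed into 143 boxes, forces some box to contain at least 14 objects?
n = (14 − 1)·143 + 1 = 1860

By the generalised pigeonhole principle, to guarantee some box contains ≥ r objects we need more than (r − 1) · k objects total. Threshold: n = (r − 1) · k + 1. With r = 14 and k = 143: n = 13 · 143 + 1 = 1859 + 1 = 1860. For n = 1859 = 13 · 143, we can put exactly 13 objects in every box, avoiding 14 in any single one — so 1860 is tight.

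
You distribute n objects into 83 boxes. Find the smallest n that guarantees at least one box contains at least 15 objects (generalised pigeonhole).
n = (15 − 1)·83 + 1 = 1163

By the generalised pigeonhole principle, to guarantee some box contains ≥ r objects we need more than (r − 1) · k objects total. Threshold: n = (r − 1) · k + 1. With r = 15 and k = 83: n = 14 · 83 + 1 = 1162 + 1 = 1163. For n = 1162 = 14 · 83, we can put exactly 14 objects in every box, avoiding 15 in any single one — so 1163 is tight.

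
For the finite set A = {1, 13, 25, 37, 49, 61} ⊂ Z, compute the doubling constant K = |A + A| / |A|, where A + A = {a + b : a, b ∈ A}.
K = |A + A| / |A| = 11/6

Enumerate A + A = {a + b : a, b ∈ A}. With |A| = 6, there are |A|^2 = 36 ordered sum pairs; collecting distinct values, A + A = {2, 14, 26, 38, 50, 62, 74, 86, 98, 110, 122}, so |A + A| = 11. Thus K = 11/6. Here |A + A| = 2|A| − 1 = 11, the minimum possible — so K = 11/6 is minimal, which holds iff A is an arithmetic progression.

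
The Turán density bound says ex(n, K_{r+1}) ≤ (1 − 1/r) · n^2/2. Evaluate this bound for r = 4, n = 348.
Turán density bound = (3/4) · 348^2/2 = 45414

Turán's theorem: ex(n, K_{r+1}) is achieved by the complete r-partite Turán graph T(n, r) with parts as balanced as possible, and is at most (1 − 1/r) · n^2/2. For r = 4, n = 348: the density bound is (3/4) · 121104/2 = 45414. Since 4 ∣ 348, the Turán graph T(348, 4) has parts of equal size 87, and its edge count e(T(348, 4)) = 45414 attains the density bound exactly.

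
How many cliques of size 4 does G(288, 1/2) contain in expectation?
E[# K_4] = C(288, 4) · (1/2)^C(4, 2) = 280720440 / 2^6 = 35090055/8 = 4386256.875

For each 4-subset S of vertices (there are C(288, 4) = 280720440 such S), let X_S = 1 if S induces a K_4 (all C(4, 2) = 6 edges present). Then P(X_S = 1) = (1/2)^6 = 1/64. By linearity of expectation, E[# K_4] = C(288, 4) · (1/2)^6 = 280720440 / 64 = 35090055/8 = 4386256.875.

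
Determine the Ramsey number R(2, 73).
R(2, 73) = 73

R(2, k) = k for all k ≥ 2: in a 2-colouring of K_k, either some edge is red (a red K_2) or all edges are blue (a blue K_k). And K_{72} coloured all-blue has no blue K_73, so R(2, 73) > 72. Hence R(2, 73) = 73.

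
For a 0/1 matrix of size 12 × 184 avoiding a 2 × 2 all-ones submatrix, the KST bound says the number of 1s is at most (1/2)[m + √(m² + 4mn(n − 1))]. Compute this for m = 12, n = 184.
z(12, 184; 2, 2) ≤ (1/2)[12 + √(12² + 4·12·184·183)] = (1/2)[12 + √1616400] = 641.6886

Kővári–Sós–Turán: let r_1, ..., r_12 be the row sums and z = Σ r_i the total number of 1s. Each pair of columns can share at most one row with both entries 1 (else a 2×2 all-ones block appears), so Σ_i C(r_i, 2) ≤ C(184, 2) = 16836. By convexity Σ_i C(r_i, 2) ≥ 12·C(z/12, 2) = z(z − 12)/(2·12), giving z² − 12z − 12·184·183 ≤ 0 and hence z ≤ (1/2)[12 + √(144 + 4·404064)] = (1/2)[12 + √1616400] ≈ (1/2)(12 + 1271.3772) = 641.6886.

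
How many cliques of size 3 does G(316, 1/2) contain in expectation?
E[# K_3] = C(316, 3) · (1/2)^C(3, 2) = 5209260 / 2^3 = 1302315/2 = 651157.5

For each 3-subset S of vertices (there are C(316, 3) = 5209260 such S), let X_S = 1 if S induces a K_3 (all C(3, 2) = 3 edges present). Then P(X_S = 1) = (1/2)^3 = 1/8. By linearity of expectation, E[# K_3] = C(316, 3) · (1/2)^3 = 5209260 / 8 = 1302315/2 = 651157.5.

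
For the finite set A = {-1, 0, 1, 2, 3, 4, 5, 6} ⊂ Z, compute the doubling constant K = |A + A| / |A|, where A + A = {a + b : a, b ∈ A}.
K = |A + A| / |A| = 15/8

Enumerate A + A = {a + b : a, b ∈ A}. With |A| = 8, there are |A|^2 = 64 ordered sum pairs; collecting distinct values, A + A = {-2, -1, 0, 1, 2, 3, 4, 5, 6, 7, 8, 9, 10, 11, 12}, so |A + A| = 15. Thus K = 15/8. Here |A + A| = 2|A| − 1 = 15, the minimum possible — so K = 15/8 is minimal, which holds iff A is an arithmetic progression.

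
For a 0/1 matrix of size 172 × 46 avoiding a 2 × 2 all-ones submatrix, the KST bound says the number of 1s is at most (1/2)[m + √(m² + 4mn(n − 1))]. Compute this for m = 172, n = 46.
z(172, 46; 2, 2) ≤ (1/2)[172 + √(172² + 4·172·46·45)] = (1/2)[172 + √1453744] = 688.8565

Kővári–Sós–Turán: let r_1, ..., r_172 be the row sums and z = Σ r_i the total number of 1s. Each pair of columns can share at most one row with both entries 1 (else a 2×2 all-ones block appears), so Σ_i C(r_i, 2) ≤ C(46, 2) = 1035. By convexity Σ_i C(r_i, 2) ≥ 172·C(z/172, 2) = z(z − 172)/(2·172), giving z² − 172z − 172·46·45 ≤ 0 and hence z ≤ (1/2)[172 + √(29584 + 4·356040)] = (1/2)[172 + √1453744] ≈ (1/2)(172 + 1205.7131) = 688.8565.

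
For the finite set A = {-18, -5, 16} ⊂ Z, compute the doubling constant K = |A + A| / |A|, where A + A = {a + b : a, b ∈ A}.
K = |A + A| / |A| = 6/3 = 2

Enumerate A + A = {a + b : a, b ∈ A}. With |A| = 3, there are |A|^2 = 9 ordered sum pairs; collecting distinct values, A + A = {-36, -23, -10, -2, 11, 32}, so |A + A| = 6. Thus K = 6/3 = 2. For comparison, the minimum possible |A + A| over all 3-element sets is 2·3 − 1 = 5 (so min K = 5/3), attained only by arithmetic progressions.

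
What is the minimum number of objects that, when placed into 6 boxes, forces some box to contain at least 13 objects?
n = (13 − 1)·6 + 1 = 73

By the generalised pigeonhole principle, to guarantee some box contains ≥ r objects we need more than (r − 1) · k objects total. Threshold: n = (r − 1) · k + 1. With r = 13 and k = 6: n = 12 · 6 + 1 = 72 + 1 = 73. For n = 72 = 12 · 6, we can put exactly 12 objects in every box, avoiding 13 in any single one — so 73 is tight.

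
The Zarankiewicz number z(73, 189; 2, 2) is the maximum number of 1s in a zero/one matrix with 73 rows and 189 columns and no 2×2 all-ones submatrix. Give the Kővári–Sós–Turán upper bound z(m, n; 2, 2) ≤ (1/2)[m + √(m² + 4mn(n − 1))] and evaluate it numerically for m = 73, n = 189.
z(73, 189; 2, 2) ≤ (1/2)[73 + √(73² + 4·73·189·188)] = (1/2)[73 + √10380673] = 1647.4526

Kővári–Sós–Turán: let r_1, ..., r_73 be the row sums and z = Σ r_i the total number of 1s. Each pair of columns can share at most one row with both entries 1 (else a 2×2 all-ones block appears), so Σ_i C(r_i, 2) ≤ C(189, 2) = 17766. By convexity Σ_i C(r_i, 2) ≥ 73·C(z/73, 2) = z(z − 73)/(2·73), giving z² − 73z − 73·189·188 ≤ 0 and hence z ≤ (1/2)[73 + √(5329 + 4·2593836)] = (1/2)[73 + √10380673] ≈ (1/2)(73 + 3221.9052) = 1647.4526.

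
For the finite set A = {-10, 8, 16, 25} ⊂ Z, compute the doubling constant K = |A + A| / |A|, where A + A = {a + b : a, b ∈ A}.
K = |A + A| / |A| = 10/4 = 5/2

Enumerate A + A = {a + b : a, b ∈ A}. With |A| = 4, there are |A|^2 = 16 ordered sum pairs; collecting distinct values, A + A = {-20, -2, 6, 15, 16, 24, 32, 33, 41, 50}, so |A + A| = 10. Thus K = 10/4 = 5/2. For comparison, the minimum possible |A + A| over all 4-element sets is 2·4 − 1 = 7 (so min K = 7/4), attained only by arithmetic progressions.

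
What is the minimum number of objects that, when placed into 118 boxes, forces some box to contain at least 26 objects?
n = (26 − 1)·118 + 1 = 2951

By the generalised pigeonhole principle, to guarantee some box contains ≥ r objects we need more than (r − 1) · k objects total. Threshold: n = (r − 1) · k + 1. With r = 26 and k = 118: n = 25 · 118 + 1 = 2950 + 1 = 2951. For n = 2950 = 25 · 118, we can put exactly 25 objects in every box, avoiding 26 in any single one — so 2951 is tight.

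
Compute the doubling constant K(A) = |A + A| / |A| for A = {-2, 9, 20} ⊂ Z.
K = |A + A| / |A| = 5/3

Enumerate A + A = {a + b : a, b ∈ A}. With |A| = 3, there are |A|^2 = 9 ordered sum pairs; collecting distinct values, A + A = {-4, 7, 18, 29, 40}, so |A + A| = 5. Thus K = 5/3. Here |A + A| = 2|A| − 1 = 5, the minimum possible — so K = 5/3 is minimal, which holds iff A is an arithmetic progression.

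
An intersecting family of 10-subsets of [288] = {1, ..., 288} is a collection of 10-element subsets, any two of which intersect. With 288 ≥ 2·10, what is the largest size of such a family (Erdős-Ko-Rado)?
max |F| = C(287, 9) = 32073931356461995

The Erdős-Ko-Rado theorem states: for n ≥ 2k, an intersecting family of k-subsets of an n-element set has size at most C(n − 1, k − 1), with equality for 'star' families {A ⊆ [n] : |A| = k, i ∈ A} (fix an element i). For n = 288, k = 10: C(287, 9) = 32073931356461995.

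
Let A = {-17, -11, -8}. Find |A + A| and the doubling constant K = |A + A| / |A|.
K = |A + A| / |A| = 6/3 = 2

Enumerate A + A = {a + b : a, b ∈ A}. With |A| = 3, there are |A|^2 = 9 ordered sum pairs; collecting distinct values, A + A = {-34, -28, -25, -22, -19, -16}, so |A + A| = 6. Thus K = 6/3 = 2. For comparison, the minimum possible |A + A| over all 3-element sets is 2·3 − 1 = 5 (so min K = 5/3), attained only by arithmetic progressions.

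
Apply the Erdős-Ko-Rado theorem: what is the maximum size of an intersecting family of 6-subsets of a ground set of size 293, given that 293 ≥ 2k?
max |F| = C(292, 5) = 17091607968

The Erdős-Ko-Rado theorem states: for n ≥ 2k, an intersecting family of k-subsets of an n-element set has size at most C(n − 1, k − 1), with equality for 'star' families {A ⊆ [n] : |A| = k, i ∈ A} (fix an element i). For n = 293, k = 6: C(292, 5) = 17091607968.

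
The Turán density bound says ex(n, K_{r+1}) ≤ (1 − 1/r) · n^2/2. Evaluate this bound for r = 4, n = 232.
Turán density bound = (3/4) · 232^2/2 = 20184

Turán's theorem: ex(n, K_{r+1}) is achieved by the complete r-partite Turán graph T(n, r) with parts as balanced as possible, and is at most (1 − 1/r) · n^2/2. For r = 4, n = 232: the density bound is (3/4) · 53824/2 = 20184. Since 4 ∣ 232, the Turán graph T(232, 4) has parts of equal size 58, and its edge count e(T(232, 4)) = 20184 attains the density bound exactly.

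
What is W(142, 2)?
W(142, 2) = 142 + 1 = 143

A 2-term AP is any pair of integers, so a monochromatic 2-AP exists iff some colour is used at least twice. With 142 colours, the colouring i ↦ i on {1, ..., 142} uses each colour once, avoiding any monochromatic pair, so W(142, 2) > 142. For {1, ..., 143}, pigeonhole forces two integers of the same colour, which form a monochromatic 2-AP. Hence W(142, 2) = 143.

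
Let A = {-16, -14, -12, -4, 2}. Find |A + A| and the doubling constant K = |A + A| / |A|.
K = |A + A| / |A| = 14/5

Enumerate A + A = {a + b : a, b ∈ A}. With |A| = 5, there are |A|^2 = 25 ordered sum pairs; collecting distinct values, A + A = {-32, -30, -28, -26, -24, -20, -18, -16, -14, -12, -10, -8, -2, 4}, so |A + A| = 14. Thus K = 14/5. For comparison, the minimum possible |A + A| over all 5-element sets is 2·5 − 1 = 9 (so min K = 9/5), attained only by arithmetic progressions.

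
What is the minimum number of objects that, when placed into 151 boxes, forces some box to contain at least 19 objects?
n = (19 − 1)·151 + 1 = 2719

By the generalised pigeonhole principle, to guarantee some box contains ≥ r objects we need more than (r − 1) · k objects total. Threshold: n = (r − 1) · k + 1. With r = 19 and k = 151: n = 18 · 151 + 1 = 2718 + 1 = 2719. For n = 2718 = 18 · 151, we can put exactly 18 objects in every box, avoiding 19 in any single one — so 2719 is tight.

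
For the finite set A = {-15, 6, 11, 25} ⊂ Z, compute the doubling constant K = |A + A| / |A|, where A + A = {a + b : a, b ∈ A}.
K = |A + A| / |A| = 10/4 = 5/2

Enumerate A + A = {a + b : a, b ∈ A}. With |A| = 4, there are |A|^2 = 16 ordered sum pairs; collecting distinct values, A + A = {-30, -9, -4, 10, 12, 17, 22, 31, 36, 50}, so |A + A| = 10. Thus K = 10/4 = 5/2. For comparison, the minimum possible |A + A| over all 4-element sets is 2·4 − 1 = 7 (so min K = 7/4), attained only by arithmetic progressions.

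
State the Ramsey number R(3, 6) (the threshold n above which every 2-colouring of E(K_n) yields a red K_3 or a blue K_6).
R(3, 6) = 18

Lower bound: an explicit 2-colouring of K_{17} (typically a Paley-type or other structured construction) avoids a red K_3 and a blue K_6, showing R(3, 6) > 17.
Upper bound: the simple Erdős–Szekeres recurrence only gives R(3, 6) ≤ 20; the tight bound R(3, 6) ≤ 18 requires a sharper case analysis (or computer search) of 2-colourings of K_{18}.
Hence R(3, 6) = 18.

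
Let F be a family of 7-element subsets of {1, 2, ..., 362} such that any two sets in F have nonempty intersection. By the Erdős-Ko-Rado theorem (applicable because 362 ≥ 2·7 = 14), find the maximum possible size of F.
max |F| = C(361, 6) = 2948308303332

The Erdős-Ko-Rado theorem states: for n ≥ 2k, an intersecting family of k-subsets of an n-element set has size at most C(n − 1, k − 1), with equality for 'star' families {A ⊆ [n] : |A| = k, i ∈ A} (fix an element i). For n = 362, k = 7: C(361, 6) = 2948308303332.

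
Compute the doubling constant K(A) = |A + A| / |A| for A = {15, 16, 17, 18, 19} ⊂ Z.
K = |A + A| / |A| = 9/5

Enumerate A + A = {a + b : a, b ∈ A}. With |A| = 5, there are |A|^2 = 25 ordered sum pairs; collecting distinct values, A + A = {30, 31, 32, 33, 34, 35, 36, 37, 38}, so |A + A| = 9. Thus K = 9/5. Here |A + A| = 2|A| − 1 = 9, the minimum possible — so K = 9/5 is minimal, which holds iff A is an arithmetic progression.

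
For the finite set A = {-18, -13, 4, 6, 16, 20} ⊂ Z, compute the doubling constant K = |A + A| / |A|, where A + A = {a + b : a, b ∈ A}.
K = |A + A| / |A| = 21/6 = 7/2

Enumerate A + A = {a + b : a, b ∈ A}. With |A| = 6, there are |A|^2 = 36 ordered sum pairs; collecting distinct values, A + A = {-36, -31, -26, -14, -12, -9, -7, -2, 2, 3, 7, 8, 10, 12, 20, 22, 24, 26, 32, 36, 40}, so |A + A| = 21. Thus K = 21/6 = 7/2. For comparison, the minimum possible |A + A| over all 6-element sets is 2·6 − 1 = 11 (so min K = 11/6), attained only by arithmetic progressions.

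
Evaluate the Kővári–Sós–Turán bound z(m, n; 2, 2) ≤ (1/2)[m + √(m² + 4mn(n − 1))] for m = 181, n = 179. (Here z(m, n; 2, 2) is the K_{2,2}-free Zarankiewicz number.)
z(181, 179; 2, 2) ≤ (1/2)[181 + √(181² + 4·181·179·178)] = (1/2)[181 + √23100849] = 2493.6671

Kővári–Sós–Turán: let r_1, ..., r_181 be the row sums and z = Σ r_i the total number of 1s. Each pair of columns can share at most one row with both entries 1 (else a 2×2 all-ones block appears), so Σ_i C(r_i, 2) ≤ C(179, 2) = 15931. By convexity Σ_i C(r_i, 2) ≥ 181·C(z/181, 2) = z(z − 181)/(2·181), giving z² − 181z − 181·179·178 ≤ 0 and hence z ≤ (1/2)[181 + √(32761 + 4·5767022)] = (1/2)[181 + √23100849] ≈ (1/2)(181 + 4806.3343) = 2493.6671.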